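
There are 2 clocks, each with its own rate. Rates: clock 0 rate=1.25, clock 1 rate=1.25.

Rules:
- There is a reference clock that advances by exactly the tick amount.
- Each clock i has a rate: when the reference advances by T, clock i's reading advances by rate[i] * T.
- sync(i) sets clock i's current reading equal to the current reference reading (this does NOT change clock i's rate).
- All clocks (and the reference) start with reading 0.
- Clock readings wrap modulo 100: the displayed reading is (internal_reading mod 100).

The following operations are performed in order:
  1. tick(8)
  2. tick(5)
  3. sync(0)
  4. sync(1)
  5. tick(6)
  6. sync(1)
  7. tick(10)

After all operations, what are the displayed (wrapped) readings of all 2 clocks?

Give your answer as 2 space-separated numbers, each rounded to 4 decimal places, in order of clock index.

Answer: 33.0000 31.5000

Derivation:
After op 1 tick(8): ref=8.0000 raw=[10.0000 10.0000]
After op 2 tick(5): ref=13.0000 raw=[16.2500 16.2500]
After op 3 sync(0): ref=13.0000 raw=[13.0000 16.2500]
After op 4 sync(1): ref=13.0000 raw=[13.0000 13.0000]
After op 5 tick(6): ref=19.0000 raw=[20.5000 20.5000]
After op 6 sync(1): ref=19.0000 raw=[20.5000 19.0000]
After op 7 tick(10): ref=29.0000 raw=[33.0000 31.5000]
Wrap final raw readings (mod 100): 33.0000 mod 100 = 33.0000; 31.5000 mod 100 = 31.5000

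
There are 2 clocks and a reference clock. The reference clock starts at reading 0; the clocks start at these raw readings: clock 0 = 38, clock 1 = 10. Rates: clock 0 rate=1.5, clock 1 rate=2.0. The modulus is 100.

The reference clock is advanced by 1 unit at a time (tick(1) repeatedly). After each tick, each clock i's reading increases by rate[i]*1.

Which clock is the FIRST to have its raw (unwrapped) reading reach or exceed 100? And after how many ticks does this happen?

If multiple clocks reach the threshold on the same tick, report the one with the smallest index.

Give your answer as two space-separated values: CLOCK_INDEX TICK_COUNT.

Answer: 0 42

Derivation:
clock 0: start=38, rate=1.5, needs 100-38 = 62; ticks = ceil(62/1.5) = ceil(41.3333) = 42; reading at tick 42 = 38 + 1.5*42 = 101.0000
clock 1: start=10, rate=2.0, needs 100-10 = 90; ticks = ceil(90/2.0) = ceil(45.0000) = 45; reading at tick 45 = 10 + 2.0*45 = 100.0000
Minimum tick count = 42; winners = [0]; smallest index = 0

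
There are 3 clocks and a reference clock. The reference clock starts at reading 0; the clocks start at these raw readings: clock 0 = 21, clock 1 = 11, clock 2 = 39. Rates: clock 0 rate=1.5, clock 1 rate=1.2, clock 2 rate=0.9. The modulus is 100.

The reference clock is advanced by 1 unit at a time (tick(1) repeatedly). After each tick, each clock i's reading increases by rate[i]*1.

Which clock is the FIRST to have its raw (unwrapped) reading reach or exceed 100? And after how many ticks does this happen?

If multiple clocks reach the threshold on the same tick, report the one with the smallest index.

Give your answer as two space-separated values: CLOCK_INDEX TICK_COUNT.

Answer: 0 53

Derivation:
clock 0: start=21, rate=1.5, needs 100-21 = 79; ticks = ceil(79/1.5) = ceil(52.6667) = 53; reading at tick 53 = 21 + 1.5*53 = 100.5000
clock 1: start=11, rate=1.2, needs 100-11 = 89; ticks = ceil(89/1.2) = ceil(74.1667) = 75; reading at tick 75 = 11 + 1.2*75 = 101.0000
clock 2: start=39, rate=0.9, needs 100-39 = 61; ticks = ceil(61/0.9) = ceil(67.7778) = 68; reading at tick 68 = 39 + 0.9*68 = 100.2000
Minimum tick count = 53; winners = [0]; smallest index = 0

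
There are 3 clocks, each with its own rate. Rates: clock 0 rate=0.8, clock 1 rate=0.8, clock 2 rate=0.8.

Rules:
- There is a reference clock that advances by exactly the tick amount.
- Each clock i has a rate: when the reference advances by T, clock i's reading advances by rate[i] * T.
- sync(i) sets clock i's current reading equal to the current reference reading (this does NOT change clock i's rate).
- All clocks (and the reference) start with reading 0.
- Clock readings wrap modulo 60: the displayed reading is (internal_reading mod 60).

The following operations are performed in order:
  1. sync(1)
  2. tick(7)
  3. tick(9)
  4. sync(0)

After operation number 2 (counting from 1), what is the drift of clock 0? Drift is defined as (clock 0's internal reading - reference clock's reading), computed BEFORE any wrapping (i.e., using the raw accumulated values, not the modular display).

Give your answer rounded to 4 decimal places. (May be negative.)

After op 1 sync(1): ref=0.0000 raw=[0.0000 0.0000 0.0000]
After op 2 tick(7): ref=7.0000 raw=[5.6000 5.6000 5.6000]
Drift of clock 0 after op 2: 5.6000 - 7.0000 = -1.4000

Answer: -1.4000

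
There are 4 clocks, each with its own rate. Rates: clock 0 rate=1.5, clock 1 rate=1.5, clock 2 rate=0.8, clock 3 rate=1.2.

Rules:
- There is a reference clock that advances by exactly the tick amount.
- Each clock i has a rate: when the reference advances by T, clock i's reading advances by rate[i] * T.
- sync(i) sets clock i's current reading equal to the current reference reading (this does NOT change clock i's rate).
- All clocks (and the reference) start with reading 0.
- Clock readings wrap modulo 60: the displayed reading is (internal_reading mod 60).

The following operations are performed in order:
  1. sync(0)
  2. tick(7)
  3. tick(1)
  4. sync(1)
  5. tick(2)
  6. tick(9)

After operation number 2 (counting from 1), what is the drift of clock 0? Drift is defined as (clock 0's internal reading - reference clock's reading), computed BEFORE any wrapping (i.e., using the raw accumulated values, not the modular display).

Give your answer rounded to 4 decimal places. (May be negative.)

After op 1 sync(0): ref=0.0000 raw=[0.0000 0.0000 0.0000 0.0000]
After op 2 tick(7): ref=7.0000 raw=[10.5000 10.5000 5.6000 8.4000]
Drift of clock 0 after op 2: 10.5000 - 7.0000 = 3.5000

Answer: 3.5000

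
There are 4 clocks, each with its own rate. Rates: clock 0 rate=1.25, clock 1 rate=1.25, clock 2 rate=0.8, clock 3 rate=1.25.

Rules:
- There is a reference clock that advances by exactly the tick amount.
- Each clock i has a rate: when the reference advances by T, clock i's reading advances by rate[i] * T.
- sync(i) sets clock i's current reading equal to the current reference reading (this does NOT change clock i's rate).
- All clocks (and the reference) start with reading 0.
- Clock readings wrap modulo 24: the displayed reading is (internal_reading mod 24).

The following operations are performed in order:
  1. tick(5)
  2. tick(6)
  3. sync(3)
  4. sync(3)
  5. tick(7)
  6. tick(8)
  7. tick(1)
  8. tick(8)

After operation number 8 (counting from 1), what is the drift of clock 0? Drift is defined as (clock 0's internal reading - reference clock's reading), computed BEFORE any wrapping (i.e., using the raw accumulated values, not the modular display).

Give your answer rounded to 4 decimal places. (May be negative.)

After op 1 tick(5): ref=5.0000 raw=[6.2500 6.2500 4.0000 6.2500]
After op 2 tick(6): ref=11.0000 raw=[13.7500 13.7500 8.8000 13.7500]
After op 3 sync(3): ref=11.0000 raw=[13.7500 13.7500 8.8000 11.0000]
After op 4 sync(3): ref=11.0000 raw=[13.7500 13.7500 8.8000 11.0000]
After op 5 tick(7): ref=18.0000 raw=[22.5000 22.5000 14.4000 19.7500]
After op 6 tick(8): ref=26.0000 raw=[32.5000 32.5000 20.8000 29.7500]
After op 7 tick(1): ref=27.0000 raw=[33.7500 33.7500 21.6000 31.0000]
After op 8 tick(8): ref=35.0000 raw=[43.7500 43.7500 28.0000 41.0000]
Drift of clock 0 after op 8: 43.7500 - 35.0000 = 8.7500

Answer: 8.7500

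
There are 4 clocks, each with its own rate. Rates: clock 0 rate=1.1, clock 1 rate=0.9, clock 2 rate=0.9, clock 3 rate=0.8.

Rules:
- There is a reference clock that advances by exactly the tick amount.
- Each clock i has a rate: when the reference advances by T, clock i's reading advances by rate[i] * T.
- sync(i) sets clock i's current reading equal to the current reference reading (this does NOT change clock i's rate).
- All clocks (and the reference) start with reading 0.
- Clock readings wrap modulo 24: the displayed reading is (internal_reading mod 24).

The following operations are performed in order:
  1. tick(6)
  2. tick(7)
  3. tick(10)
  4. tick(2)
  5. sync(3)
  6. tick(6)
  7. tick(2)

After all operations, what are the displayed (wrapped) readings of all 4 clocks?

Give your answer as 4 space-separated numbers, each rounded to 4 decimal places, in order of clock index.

After op 1 tick(6): ref=6.0000 raw=[6.6000 5.4000 5.4000 4.8000]
After op 2 tick(7): ref=13.0000 raw=[14.3000 11.7000 11.7000 10.4000]
After op 3 tick(10): ref=23.0000 raw=[25.3000 20.7000 20.7000 18.4000]
After op 4 tick(2): ref=25.0000 raw=[27.5000 22.5000 22.5000 20.0000]
After op 5 sync(3): ref=25.0000 raw=[27.5000 22.5000 22.5000 25.0000]
After op 6 tick(6): ref=31.0000 raw=[34.1000 27.9000 27.9000 29.8000]
After op 7 tick(2): ref=33.0000 raw=[36.3000 29.7000 29.7000 31.4000]
Wrap final raw readings (mod 24): 36.3000 mod 24 = 12.3000; 29.7000 mod 24 = 5.7000; 29.7000 mod 24 = 5.7000; 31.4000 mod 24 = 7.4000

Answer: 12.3000 5.7000 5.7000 7.4000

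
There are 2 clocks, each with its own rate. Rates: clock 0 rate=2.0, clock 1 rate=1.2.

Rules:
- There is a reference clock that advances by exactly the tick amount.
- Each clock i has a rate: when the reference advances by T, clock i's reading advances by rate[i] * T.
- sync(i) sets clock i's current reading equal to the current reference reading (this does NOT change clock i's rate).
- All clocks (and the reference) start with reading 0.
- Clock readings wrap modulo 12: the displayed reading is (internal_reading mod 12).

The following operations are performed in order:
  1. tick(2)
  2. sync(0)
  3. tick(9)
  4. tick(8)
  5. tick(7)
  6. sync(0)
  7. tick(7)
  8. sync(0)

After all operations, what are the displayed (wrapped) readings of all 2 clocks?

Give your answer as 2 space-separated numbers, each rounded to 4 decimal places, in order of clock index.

After op 1 tick(2): ref=2.0000 raw=[4.0000 2.4000]
After op 2 sync(0): ref=2.0000 raw=[2.0000 2.4000]
After op 3 tick(9): ref=11.0000 raw=[20.0000 13.2000]
After op 4 tick(8): ref=19.0000 raw=[36.0000 22.8000]
After op 5 tick(7): ref=26.0000 raw=[50.0000 31.2000]
After op 6 sync(0): ref=26.0000 raw=[26.0000 31.2000]
After op 7 tick(7): ref=33.0000 raw=[40.0000 39.6000]
After op 8 sync(0): ref=33.0000 raw=[33.0000 39.6000]
Wrap final raw readings (mod 12): 33.0000 mod 12 = 9.0000; 39.6000 mod 12 = 3.6000

Answer: 9.0000 3.6000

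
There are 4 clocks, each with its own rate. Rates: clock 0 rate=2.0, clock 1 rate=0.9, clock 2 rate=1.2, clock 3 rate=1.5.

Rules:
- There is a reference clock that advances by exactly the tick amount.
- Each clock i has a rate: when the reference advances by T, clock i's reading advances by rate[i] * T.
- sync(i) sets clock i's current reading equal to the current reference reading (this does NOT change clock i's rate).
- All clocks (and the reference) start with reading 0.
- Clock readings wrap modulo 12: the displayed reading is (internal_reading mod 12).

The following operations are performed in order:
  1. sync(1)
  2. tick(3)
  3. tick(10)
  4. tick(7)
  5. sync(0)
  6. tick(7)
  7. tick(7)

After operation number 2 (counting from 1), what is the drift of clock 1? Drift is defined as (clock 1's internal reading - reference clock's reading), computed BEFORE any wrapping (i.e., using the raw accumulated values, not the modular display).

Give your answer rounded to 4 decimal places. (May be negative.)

Answer: -0.3000

Derivation:
After op 1 sync(1): ref=0.0000 raw=[0.0000 0.0000 0.0000 0.0000]
After op 2 tick(3): ref=3.0000 raw=[6.0000 2.7000 3.6000 4.5000]
Drift of clock 1 after op 2: 2.7000 - 3.0000 = -0.3000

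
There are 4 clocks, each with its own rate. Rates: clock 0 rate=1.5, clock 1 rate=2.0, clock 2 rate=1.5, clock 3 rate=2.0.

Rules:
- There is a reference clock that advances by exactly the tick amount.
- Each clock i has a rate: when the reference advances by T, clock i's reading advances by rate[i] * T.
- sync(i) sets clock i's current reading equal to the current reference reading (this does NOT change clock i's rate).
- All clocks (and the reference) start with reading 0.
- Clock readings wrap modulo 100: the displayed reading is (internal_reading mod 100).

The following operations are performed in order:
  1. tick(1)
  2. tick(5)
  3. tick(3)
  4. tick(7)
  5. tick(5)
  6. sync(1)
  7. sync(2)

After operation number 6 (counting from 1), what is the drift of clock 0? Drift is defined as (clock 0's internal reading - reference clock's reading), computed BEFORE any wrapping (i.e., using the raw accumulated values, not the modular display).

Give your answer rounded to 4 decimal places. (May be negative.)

After op 1 tick(1): ref=1.0000 raw=[1.5000 2.0000 1.5000 2.0000]
After op 2 tick(5): ref=6.0000 raw=[9.0000 12.0000 9.0000 12.0000]
After op 3 tick(3): ref=9.0000 raw=[13.5000 18.0000 13.5000 18.0000]
After op 4 tick(7): ref=16.0000 raw=[24.0000 32.0000 24.0000 32.0000]
After op 5 tick(5): ref=21.0000 raw=[31.5000 42.0000 31.5000 42.0000]
After op 6 sync(1): ref=21.0000 raw=[31.5000 21.0000 31.5000 42.0000]
Drift of clock 0 after op 6: 31.5000 - 21.0000 = 10.5000

Answer: 10.5000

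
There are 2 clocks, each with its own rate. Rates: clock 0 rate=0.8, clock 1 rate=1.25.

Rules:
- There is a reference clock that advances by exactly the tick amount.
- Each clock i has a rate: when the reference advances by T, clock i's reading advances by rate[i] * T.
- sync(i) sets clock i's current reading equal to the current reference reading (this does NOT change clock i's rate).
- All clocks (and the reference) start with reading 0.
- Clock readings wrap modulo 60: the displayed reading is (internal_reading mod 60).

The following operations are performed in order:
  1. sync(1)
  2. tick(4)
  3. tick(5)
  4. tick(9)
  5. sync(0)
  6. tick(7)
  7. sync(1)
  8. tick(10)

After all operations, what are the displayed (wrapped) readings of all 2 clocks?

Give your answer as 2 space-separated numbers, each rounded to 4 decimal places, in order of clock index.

Answer: 31.6000 37.5000

Derivation:
After op 1 sync(1): ref=0.0000 raw=[0.0000 0.0000]
After op 2 tick(4): ref=4.0000 raw=[3.2000 5.0000]
After op 3 tick(5): ref=9.0000 raw=[7.2000 11.2500]
After op 4 tick(9): ref=18.0000 raw=[14.4000 22.5000]
After op 5 sync(0): ref=18.0000 raw=[18.0000 22.5000]
After op 6 tick(7): ref=25.0000 raw=[23.6000 31.2500]
After op 7 sync(1): ref=25.0000 raw=[23.6000 25.0000]
After op 8 tick(10): ref=35.0000 raw=[31.6000 37.5000]
Wrap final raw readings (mod 60): 31.6000 mod 60 = 31.6000; 37.5000 mod 60 = 37.5000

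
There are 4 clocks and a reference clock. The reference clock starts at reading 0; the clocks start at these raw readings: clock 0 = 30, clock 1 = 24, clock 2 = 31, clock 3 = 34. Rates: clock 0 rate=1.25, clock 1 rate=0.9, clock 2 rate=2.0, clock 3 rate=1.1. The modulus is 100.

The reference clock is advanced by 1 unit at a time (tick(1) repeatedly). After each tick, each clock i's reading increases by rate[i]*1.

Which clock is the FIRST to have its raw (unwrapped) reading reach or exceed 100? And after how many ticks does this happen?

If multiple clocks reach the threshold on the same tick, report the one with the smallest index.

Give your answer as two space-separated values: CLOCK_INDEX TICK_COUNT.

Answer: 2 35

Derivation:
clock 0: start=30, rate=1.25, needs 100-30 = 70; ticks = ceil(70/1.25) = ceil(56.0000) = 56; reading at tick 56 = 30 + 1.25*56 = 100.0000
clock 1: start=24, rate=0.9, needs 100-24 = 76; ticks = ceil(76/0.9) = ceil(84.4444) = 85; reading at tick 85 = 24 + 0.9*85 = 100.5000
clock 2: start=31, rate=2.0, needs 100-31 = 69; ticks = ceil(69/2.0) = ceil(34.5000) = 35; reading at tick 35 = 31 + 2.0*35 = 101.0000
clock 3: start=34, rate=1.1, needs 100-34 = 66; ticks = ceil(66/1.1) = ceil(60.0000) = 60; reading at tick 60 = 34 + 1.1*60 = 100.0000
Minimum tick count = 35; winners = [2]; smallest index = 2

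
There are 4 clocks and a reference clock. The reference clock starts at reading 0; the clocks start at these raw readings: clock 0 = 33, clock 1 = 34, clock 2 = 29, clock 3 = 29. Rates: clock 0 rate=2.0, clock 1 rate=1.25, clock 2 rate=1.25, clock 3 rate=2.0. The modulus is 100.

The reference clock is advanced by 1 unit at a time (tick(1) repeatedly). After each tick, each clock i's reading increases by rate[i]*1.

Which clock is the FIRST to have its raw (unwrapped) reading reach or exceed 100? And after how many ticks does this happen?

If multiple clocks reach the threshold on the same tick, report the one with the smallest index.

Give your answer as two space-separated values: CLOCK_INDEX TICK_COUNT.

Answer: 0 34

Derivation:
clock 0: start=33, rate=2.0, needs 100-33 = 67; ticks = ceil(67/2.0) = ceil(33.5000) = 34; reading at tick 34 = 33 + 2.0*34 = 101.0000
clock 1: start=34, rate=1.25, needs 100-34 = 66; ticks = ceil(66/1.25) = ceil(52.8000) = 53; reading at tick 53 = 34 + 1.25*53 = 100.2500
clock 2: start=29, rate=1.25, needs 100-29 = 71; ticks = ceil(71/1.25) = ceil(56.8000) = 57; reading at tick 57 = 29 + 1.25*57 = 100.2500
clock 3: start=29, rate=2.0, needs 100-29 = 71; ticks = ceil(71/2.0) = ceil(35.5000) = 36; reading at tick 36 = 29 + 2.0*36 = 101.0000
Minimum tick count = 34; winners = [0]; smallest index = 0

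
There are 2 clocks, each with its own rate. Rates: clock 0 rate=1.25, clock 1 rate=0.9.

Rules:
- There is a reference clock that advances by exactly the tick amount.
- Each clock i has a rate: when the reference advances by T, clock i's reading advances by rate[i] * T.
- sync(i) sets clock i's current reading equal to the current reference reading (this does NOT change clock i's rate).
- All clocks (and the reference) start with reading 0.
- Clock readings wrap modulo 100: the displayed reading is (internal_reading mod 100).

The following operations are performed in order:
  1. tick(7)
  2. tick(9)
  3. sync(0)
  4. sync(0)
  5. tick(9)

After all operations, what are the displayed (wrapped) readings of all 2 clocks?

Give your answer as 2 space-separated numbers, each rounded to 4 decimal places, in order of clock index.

After op 1 tick(7): ref=7.0000 raw=[8.7500 6.3000]
After op 2 tick(9): ref=16.0000 raw=[20.0000 14.4000]
After op 3 sync(0): ref=16.0000 raw=[16.0000 14.4000]
After op 4 sync(0): ref=16.0000 raw=[16.0000 14.4000]
After op 5 tick(9): ref=25.0000 raw=[27.2500 22.5000]
Wrap final raw readings (mod 100): 27.2500 mod 100 = 27.2500; 22.5000 mod 100 = 22.5000

Answer: 27.2500 22.5000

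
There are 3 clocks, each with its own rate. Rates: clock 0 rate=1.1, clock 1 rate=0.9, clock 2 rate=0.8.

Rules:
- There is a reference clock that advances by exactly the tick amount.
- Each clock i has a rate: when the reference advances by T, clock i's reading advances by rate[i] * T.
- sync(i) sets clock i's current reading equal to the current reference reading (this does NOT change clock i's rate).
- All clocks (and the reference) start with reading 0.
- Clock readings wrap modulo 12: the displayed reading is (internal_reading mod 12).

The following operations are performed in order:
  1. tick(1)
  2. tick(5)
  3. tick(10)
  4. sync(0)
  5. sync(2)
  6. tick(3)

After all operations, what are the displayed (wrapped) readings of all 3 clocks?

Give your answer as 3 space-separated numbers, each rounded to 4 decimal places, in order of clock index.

After op 1 tick(1): ref=1.0000 raw=[1.1000 0.9000 0.8000]
After op 2 tick(5): ref=6.0000 raw=[6.6000 5.4000 4.8000]
After op 3 tick(10): ref=16.0000 raw=[17.6000 14.4000 12.8000]
After op 4 sync(0): ref=16.0000 raw=[16.0000 14.4000 12.8000]
After op 5 sync(2): ref=16.0000 raw=[16.0000 14.4000 16.0000]
After op 6 tick(3): ref=19.0000 raw=[19.3000 17.1000 18.4000]
Wrap final raw readings (mod 12): 19.3000 mod 12 = 7.3000; 17.1000 mod 12 = 5.1000; 18.4000 mod 12 = 6.4000

Answer: 7.3000 5.1000 6.4000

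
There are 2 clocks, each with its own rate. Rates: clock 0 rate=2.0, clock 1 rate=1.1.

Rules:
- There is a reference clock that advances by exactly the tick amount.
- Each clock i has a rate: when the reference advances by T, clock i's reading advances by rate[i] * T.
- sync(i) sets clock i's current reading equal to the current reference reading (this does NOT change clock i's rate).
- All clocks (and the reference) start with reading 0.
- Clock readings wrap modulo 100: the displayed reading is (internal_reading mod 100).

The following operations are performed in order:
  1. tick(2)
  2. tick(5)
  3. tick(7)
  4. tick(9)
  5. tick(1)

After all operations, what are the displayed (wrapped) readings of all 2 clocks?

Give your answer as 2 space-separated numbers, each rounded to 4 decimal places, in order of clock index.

After op 1 tick(2): ref=2.0000 raw=[4.0000 2.2000]
After op 2 tick(5): ref=7.0000 raw=[14.0000 7.7000]
After op 3 tick(7): ref=14.0000 raw=[28.0000 15.4000]
After op 4 tick(9): ref=23.0000 raw=[46.0000 25.3000]
After op 5 tick(1): ref=24.0000 raw=[48.0000 26.4000]
Wrap final raw readings (mod 100): 48.0000 mod 100 = 48.0000; 26.4000 mod 100 = 26.4000

Answer: 48.0000 26.4000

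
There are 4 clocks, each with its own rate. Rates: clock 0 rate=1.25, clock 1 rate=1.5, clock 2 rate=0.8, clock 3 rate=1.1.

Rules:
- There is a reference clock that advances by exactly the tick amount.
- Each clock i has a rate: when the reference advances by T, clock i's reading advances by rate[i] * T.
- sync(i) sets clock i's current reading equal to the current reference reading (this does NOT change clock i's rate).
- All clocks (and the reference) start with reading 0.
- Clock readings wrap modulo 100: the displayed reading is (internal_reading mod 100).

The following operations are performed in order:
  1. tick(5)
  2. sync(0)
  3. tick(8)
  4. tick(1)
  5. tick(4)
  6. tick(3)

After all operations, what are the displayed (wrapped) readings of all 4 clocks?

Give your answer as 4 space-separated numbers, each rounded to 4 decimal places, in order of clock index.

After op 1 tick(5): ref=5.0000 raw=[6.2500 7.5000 4.0000 5.5000]
After op 2 sync(0): ref=5.0000 raw=[5.0000 7.5000 4.0000 5.5000]
After op 3 tick(8): ref=13.0000 raw=[15.0000 19.5000 10.4000 14.3000]
After op 4 tick(1): ref=14.0000 raw=[16.2500 21.0000 11.2000 15.4000]
After op 5 tick(4): ref=18.0000 raw=[21.2500 27.0000 14.4000 19.8000]
After op 6 tick(3): ref=21.0000 raw=[25.0000 31.5000 16.8000 23.1000]
Wrap final raw readings (mod 100): 25.0000 mod 100 = 25.0000; 31.5000 mod 100 = 31.5000; 16.8000 mod 100 = 16.8000; 23.1000 mod 100 = 23.1000

Answer: 25.0000 31.5000 16.8000 23.1000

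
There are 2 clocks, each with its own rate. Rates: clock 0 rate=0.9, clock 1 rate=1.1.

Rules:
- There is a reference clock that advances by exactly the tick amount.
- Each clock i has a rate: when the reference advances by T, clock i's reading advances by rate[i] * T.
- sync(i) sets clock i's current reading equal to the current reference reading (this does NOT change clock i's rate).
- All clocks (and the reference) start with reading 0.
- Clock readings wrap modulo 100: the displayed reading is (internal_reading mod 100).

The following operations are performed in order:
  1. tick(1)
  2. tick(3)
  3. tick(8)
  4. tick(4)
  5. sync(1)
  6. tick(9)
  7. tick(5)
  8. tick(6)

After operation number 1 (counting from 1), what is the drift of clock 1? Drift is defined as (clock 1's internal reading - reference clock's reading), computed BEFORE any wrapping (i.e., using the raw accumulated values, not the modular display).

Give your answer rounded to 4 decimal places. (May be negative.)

After op 1 tick(1): ref=1.0000 raw=[0.9000 1.1000]
Drift of clock 1 after op 1: 1.1000 - 1.0000 = 0.1000

Answer: 0.1000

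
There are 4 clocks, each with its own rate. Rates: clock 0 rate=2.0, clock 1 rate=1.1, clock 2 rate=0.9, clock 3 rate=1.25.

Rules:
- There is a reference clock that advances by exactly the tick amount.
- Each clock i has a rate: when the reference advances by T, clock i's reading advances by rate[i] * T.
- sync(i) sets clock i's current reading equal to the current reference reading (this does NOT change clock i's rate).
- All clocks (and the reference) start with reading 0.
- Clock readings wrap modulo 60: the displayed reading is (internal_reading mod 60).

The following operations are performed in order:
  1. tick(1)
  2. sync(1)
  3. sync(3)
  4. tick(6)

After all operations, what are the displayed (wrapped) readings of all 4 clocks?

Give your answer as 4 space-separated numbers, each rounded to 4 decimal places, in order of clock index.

Answer: 14.0000 7.6000 6.3000 8.5000

Derivation:
After op 1 tick(1): ref=1.0000 raw=[2.0000 1.1000 0.9000 1.2500]
After op 2 sync(1): ref=1.0000 raw=[2.0000 1.0000 0.9000 1.2500]
After op 3 sync(3): ref=1.0000 raw=[2.0000 1.0000 0.9000 1.0000]
After op 4 tick(6): ref=7.0000 raw=[14.0000 7.6000 6.3000 8.5000]
Wrap final raw readings (mod 60): 14.0000 mod 60 = 14.0000; 7.6000 mod 60 = 7.6000; 6.3000 mod 60 = 6.3000; 8.5000 mod 60 = 8.5000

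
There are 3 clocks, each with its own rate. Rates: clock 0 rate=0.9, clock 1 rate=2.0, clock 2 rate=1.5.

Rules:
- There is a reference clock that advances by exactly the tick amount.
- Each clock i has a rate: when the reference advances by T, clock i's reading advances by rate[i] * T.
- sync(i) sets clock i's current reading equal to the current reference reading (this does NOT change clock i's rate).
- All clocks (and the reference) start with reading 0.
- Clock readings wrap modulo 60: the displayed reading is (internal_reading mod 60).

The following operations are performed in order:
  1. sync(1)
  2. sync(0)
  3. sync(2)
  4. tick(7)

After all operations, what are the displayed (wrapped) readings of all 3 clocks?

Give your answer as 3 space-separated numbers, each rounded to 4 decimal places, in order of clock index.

Answer: 6.3000 14.0000 10.5000

Derivation:
After op 1 sync(1): ref=0.0000 raw=[0.0000 0.0000 0.0000]
After op 2 sync(0): ref=0.0000 raw=[0.0000 0.0000 0.0000]
After op 3 sync(2): ref=0.0000 raw=[0.0000 0.0000 0.0000]
After op 4 tick(7): ref=7.0000 raw=[6.3000 14.0000 10.5000]
Wrap final raw readings (mod 60): 6.3000 mod 60 = 6.3000; 14.0000 mod 60 = 14.0000; 10.5000 mod 60 = 10.5000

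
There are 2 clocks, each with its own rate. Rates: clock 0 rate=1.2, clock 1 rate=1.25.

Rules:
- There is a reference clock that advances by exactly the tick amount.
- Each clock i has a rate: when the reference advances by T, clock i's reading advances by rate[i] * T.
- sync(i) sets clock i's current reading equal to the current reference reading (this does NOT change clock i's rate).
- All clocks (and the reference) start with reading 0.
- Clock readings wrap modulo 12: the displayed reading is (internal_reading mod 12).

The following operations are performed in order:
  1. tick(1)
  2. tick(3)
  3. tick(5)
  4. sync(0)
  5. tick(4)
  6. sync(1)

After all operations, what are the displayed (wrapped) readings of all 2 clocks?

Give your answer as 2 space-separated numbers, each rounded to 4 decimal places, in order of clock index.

Answer: 1.8000 1.0000

Derivation:
After op 1 tick(1): ref=1.0000 raw=[1.2000 1.2500]
After op 2 tick(3): ref=4.0000 raw=[4.8000 5.0000]
After op 3 tick(5): ref=9.0000 raw=[10.8000 11.2500]
After op 4 sync(0): ref=9.0000 raw=[9.0000 11.2500]
After op 5 tick(4): ref=13.0000 raw=[13.8000 16.2500]
After op 6 sync(1): ref=13.0000 raw=[13.8000 13.0000]
Wrap final raw readings (mod 12): 13.8000 mod 12 = 1.8000; 13.0000 mod 12 = 1.0000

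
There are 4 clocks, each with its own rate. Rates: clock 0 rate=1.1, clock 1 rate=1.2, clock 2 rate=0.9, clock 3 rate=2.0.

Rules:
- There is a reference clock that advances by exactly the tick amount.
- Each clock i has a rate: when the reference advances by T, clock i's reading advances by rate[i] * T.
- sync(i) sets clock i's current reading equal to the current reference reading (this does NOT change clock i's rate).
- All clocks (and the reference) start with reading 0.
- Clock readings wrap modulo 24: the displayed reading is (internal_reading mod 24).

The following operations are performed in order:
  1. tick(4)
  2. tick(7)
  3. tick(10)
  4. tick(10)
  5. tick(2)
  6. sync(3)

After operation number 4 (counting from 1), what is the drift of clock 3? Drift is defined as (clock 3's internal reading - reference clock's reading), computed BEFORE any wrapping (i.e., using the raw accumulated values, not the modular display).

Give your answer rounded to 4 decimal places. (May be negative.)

Answer: 31.0000

Derivation:
After op 1 tick(4): ref=4.0000 raw=[4.4000 4.8000 3.6000 8.0000]
After op 2 tick(7): ref=11.0000 raw=[12.1000 13.2000 9.9000 22.0000]
After op 3 tick(10): ref=21.0000 raw=[23.1000 25.2000 18.9000 42.0000]
After op 4 tick(10): ref=31.0000 raw=[34.1000 37.2000 27.9000 62.0000]
Drift of clock 3 after op 4: 62.0000 - 31.0000 = 31.0000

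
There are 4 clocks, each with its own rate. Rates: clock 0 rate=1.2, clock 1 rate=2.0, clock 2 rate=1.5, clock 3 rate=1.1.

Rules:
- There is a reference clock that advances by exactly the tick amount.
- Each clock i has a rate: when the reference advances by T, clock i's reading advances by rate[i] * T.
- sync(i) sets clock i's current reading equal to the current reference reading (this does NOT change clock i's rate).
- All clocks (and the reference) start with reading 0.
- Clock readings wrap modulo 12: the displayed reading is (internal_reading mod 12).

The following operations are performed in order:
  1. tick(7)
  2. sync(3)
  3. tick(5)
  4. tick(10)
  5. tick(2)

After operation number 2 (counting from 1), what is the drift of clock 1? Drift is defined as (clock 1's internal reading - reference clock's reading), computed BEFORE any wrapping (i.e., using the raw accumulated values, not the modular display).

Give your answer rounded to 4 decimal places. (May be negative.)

Answer: 7.0000

Derivation:
After op 1 tick(7): ref=7.0000 raw=[8.4000 14.0000 10.5000 7.7000]
After op 2 sync(3): ref=7.0000 raw=[8.4000 14.0000 10.5000 7.0000]
Drift of clock 1 after op 2: 14.0000 - 7.0000 = 7.0000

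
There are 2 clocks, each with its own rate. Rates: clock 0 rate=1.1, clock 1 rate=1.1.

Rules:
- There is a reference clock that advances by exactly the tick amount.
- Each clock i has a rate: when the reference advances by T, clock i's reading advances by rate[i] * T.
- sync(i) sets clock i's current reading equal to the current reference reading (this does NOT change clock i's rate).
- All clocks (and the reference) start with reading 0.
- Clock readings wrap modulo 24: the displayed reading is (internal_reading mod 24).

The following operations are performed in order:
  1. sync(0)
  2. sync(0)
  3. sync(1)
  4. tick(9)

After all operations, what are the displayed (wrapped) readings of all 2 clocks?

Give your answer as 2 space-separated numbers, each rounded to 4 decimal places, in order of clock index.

After op 1 sync(0): ref=0.0000 raw=[0.0000 0.0000]
After op 2 sync(0): ref=0.0000 raw=[0.0000 0.0000]
After op 3 sync(1): ref=0.0000 raw=[0.0000 0.0000]
After op 4 tick(9): ref=9.0000 raw=[9.9000 9.9000]
Wrap final raw readings (mod 24): 9.9000 mod 24 = 9.9000; 9.9000 mod 24 = 9.9000

Answer: 9.9000 9.9000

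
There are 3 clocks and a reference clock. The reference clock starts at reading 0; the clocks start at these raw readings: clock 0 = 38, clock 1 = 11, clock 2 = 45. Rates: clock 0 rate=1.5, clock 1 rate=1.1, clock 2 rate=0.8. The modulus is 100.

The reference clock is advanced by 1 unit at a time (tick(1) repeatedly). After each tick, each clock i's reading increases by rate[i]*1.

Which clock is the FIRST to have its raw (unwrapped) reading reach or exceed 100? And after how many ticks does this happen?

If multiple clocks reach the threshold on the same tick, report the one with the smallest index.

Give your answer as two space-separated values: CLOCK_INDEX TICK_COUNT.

Answer: 0 42

Derivation:
clock 0: start=38, rate=1.5, needs 100-38 = 62; ticks = ceil(62/1.5) = ceil(41.3333) = 42; reading at tick 42 = 38 + 1.5*42 = 101.0000
clock 1: start=11, rate=1.1, needs 100-11 = 89; ticks = ceil(89/1.1) = ceil(80.9091) = 81; reading at tick 81 = 11 + 1.1*81 = 100.1000
clock 2: start=45, rate=0.8, needs 100-45 = 55; ticks = ceil(55/0.8) = ceil(68.7500) = 69; reading at tick 69 = 45 + 0.8*69 = 100.2000
Minimum tick count = 42; winners = [0]; smallest index = 0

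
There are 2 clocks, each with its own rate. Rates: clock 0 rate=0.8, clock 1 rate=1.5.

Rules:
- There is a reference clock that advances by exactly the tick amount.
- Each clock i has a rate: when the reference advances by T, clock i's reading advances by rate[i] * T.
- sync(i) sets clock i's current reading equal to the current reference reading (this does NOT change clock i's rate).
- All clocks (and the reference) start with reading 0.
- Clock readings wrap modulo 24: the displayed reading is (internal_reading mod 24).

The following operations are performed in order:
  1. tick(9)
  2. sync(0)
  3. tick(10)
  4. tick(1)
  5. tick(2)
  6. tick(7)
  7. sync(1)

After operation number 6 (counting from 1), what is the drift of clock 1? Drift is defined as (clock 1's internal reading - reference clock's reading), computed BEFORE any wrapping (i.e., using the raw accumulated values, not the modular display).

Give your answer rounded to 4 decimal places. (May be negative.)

Answer: 14.5000

Derivation:
After op 1 tick(9): ref=9.0000 raw=[7.2000 13.5000]
After op 2 sync(0): ref=9.0000 raw=[9.0000 13.5000]
After op 3 tick(10): ref=19.0000 raw=[17.0000 28.5000]
After op 4 tick(1): ref=20.0000 raw=[17.8000 30.0000]
After op 5 tick(2): ref=22.0000 raw=[19.4000 33.0000]
After op 6 tick(7): ref=29.0000 raw=[25.0000 43.5000]
Drift of clock 1 after op 6: 43.5000 - 29.0000 = 14.5000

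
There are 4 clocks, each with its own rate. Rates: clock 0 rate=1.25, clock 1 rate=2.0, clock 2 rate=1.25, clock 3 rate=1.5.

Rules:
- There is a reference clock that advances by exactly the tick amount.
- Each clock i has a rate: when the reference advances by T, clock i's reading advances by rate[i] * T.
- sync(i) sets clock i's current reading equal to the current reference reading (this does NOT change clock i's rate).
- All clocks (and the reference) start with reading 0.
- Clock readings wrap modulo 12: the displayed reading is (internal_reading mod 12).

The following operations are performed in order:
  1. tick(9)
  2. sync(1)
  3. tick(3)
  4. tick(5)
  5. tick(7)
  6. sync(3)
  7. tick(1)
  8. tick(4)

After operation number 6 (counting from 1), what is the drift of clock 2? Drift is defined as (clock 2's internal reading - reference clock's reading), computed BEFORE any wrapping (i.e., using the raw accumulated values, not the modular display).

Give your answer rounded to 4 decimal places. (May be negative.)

After op 1 tick(9): ref=9.0000 raw=[11.2500 18.0000 11.2500 13.5000]
After op 2 sync(1): ref=9.0000 raw=[11.2500 9.0000 11.2500 13.5000]
After op 3 tick(3): ref=12.0000 raw=[15.0000 15.0000 15.0000 18.0000]
After op 4 tick(5): ref=17.0000 raw=[21.2500 25.0000 21.2500 25.5000]
After op 5 tick(7): ref=24.0000 raw=[30.0000 39.0000 30.0000 36.0000]
After op 6 sync(3): ref=24.0000 raw=[30.0000 39.0000 30.0000 24.0000]
Drift of clock 2 after op 6: 30.0000 - 24.0000 = 6.0000

Answer: 6.0000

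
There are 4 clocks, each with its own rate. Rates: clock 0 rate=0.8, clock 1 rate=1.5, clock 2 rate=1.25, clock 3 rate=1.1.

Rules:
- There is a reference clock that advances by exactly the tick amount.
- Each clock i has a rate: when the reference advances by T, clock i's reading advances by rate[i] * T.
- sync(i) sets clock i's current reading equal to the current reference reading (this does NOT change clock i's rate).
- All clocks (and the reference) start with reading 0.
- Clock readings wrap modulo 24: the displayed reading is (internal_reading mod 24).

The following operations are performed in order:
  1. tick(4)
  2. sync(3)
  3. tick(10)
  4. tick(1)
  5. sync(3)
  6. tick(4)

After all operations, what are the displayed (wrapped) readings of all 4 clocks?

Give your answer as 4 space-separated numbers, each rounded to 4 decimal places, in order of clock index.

Answer: 15.2000 4.5000 23.7500 19.4000

Derivation:
After op 1 tick(4): ref=4.0000 raw=[3.2000 6.0000 5.0000 4.4000]
After op 2 sync(3): ref=4.0000 raw=[3.2000 6.0000 5.0000 4.0000]
After op 3 tick(10): ref=14.0000 raw=[11.2000 21.0000 17.5000 15.0000]
After op 4 tick(1): ref=15.0000 raw=[12.0000 22.5000 18.7500 16.1000]
After op 5 sync(3): ref=15.0000 raw=[12.0000 22.5000 18.7500 15.0000]
After op 6 tick(4): ref=19.0000 raw=[15.2000 28.5000 23.7500 19.4000]
Wrap final raw readings (mod 24): 15.2000 mod 24 = 15.2000; 28.5000 mod 24 = 4.5000; 23.7500 mod 24 = 23.7500; 19.4000 mod 24 = 19.4000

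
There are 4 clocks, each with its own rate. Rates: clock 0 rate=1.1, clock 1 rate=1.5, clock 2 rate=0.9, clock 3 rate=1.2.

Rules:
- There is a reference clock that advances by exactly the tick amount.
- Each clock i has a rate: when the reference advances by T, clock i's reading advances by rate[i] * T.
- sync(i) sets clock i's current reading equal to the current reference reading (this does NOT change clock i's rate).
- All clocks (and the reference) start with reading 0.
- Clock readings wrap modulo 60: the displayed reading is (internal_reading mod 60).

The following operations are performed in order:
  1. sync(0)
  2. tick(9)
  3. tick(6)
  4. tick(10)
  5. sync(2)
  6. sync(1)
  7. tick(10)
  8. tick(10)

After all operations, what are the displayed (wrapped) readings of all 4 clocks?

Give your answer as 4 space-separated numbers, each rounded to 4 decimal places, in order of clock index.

Answer: 49.5000 55.0000 43.0000 54.0000

Derivation:
After op 1 sync(0): ref=0.0000 raw=[0.0000 0.0000 0.0000 0.0000]
After op 2 tick(9): ref=9.0000 raw=[9.9000 13.5000 8.1000 10.8000]
After op 3 tick(6): ref=15.0000 raw=[16.5000 22.5000 13.5000 18.0000]
After op 4 tick(10): ref=25.0000 raw=[27.5000 37.5000 22.5000 30.0000]
After op 5 sync(2): ref=25.0000 raw=[27.5000 37.5000 25.0000 30.0000]
After op 6 sync(1): ref=25.0000 raw=[27.5000 25.0000 25.0000 30.0000]
After op 7 tick(10): ref=35.0000 raw=[38.5000 40.0000 34.0000 42.0000]
After op 8 tick(10): ref=45.0000 raw=[49.5000 55.0000 43.0000 54.0000]
Wrap final raw readings (mod 60): 49.5000 mod 60 = 49.5000; 55.0000 mod 60 = 55.0000; 43.0000 mod 60 = 43.0000; 54.0000 mod 60 = 54.0000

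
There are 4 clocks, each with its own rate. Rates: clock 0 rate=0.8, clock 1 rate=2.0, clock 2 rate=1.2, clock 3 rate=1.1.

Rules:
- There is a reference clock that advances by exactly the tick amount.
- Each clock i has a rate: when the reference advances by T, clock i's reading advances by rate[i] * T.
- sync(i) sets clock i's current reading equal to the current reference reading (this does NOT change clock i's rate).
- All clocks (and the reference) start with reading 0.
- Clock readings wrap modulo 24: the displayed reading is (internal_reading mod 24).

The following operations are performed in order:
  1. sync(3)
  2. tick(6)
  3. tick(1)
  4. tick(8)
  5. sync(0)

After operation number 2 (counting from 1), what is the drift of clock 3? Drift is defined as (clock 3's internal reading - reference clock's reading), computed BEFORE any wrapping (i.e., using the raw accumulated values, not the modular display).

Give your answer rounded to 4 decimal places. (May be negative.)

Answer: 0.6000

Derivation:
After op 1 sync(3): ref=0.0000 raw=[0.0000 0.0000 0.0000 0.0000]
After op 2 tick(6): ref=6.0000 raw=[4.8000 12.0000 7.2000 6.6000]
Drift of clock 3 after op 2: 6.6000 - 6.0000 = 0.6000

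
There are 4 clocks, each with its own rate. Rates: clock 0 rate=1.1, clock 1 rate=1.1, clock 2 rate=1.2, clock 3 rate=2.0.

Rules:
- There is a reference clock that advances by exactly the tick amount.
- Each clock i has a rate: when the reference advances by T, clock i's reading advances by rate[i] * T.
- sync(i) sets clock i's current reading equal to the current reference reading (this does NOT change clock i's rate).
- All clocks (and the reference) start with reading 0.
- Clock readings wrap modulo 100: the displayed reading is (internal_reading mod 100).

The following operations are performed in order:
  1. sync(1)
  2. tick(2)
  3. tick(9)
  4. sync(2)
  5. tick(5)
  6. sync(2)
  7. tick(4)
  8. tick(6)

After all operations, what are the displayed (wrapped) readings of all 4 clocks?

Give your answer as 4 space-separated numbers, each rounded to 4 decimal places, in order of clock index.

Answer: 28.6000 28.6000 28.0000 52.0000

Derivation:
After op 1 sync(1): ref=0.0000 raw=[0.0000 0.0000 0.0000 0.0000]
After op 2 tick(2): ref=2.0000 raw=[2.2000 2.2000 2.4000 4.0000]
After op 3 tick(9): ref=11.0000 raw=[12.1000 12.1000 13.2000 22.0000]
After op 4 sync(2): ref=11.0000 raw=[12.1000 12.1000 11.0000 22.0000]
After op 5 tick(5): ref=16.0000 raw=[17.6000 17.6000 17.0000 32.0000]
After op 6 sync(2): ref=16.0000 raw=[17.6000 17.6000 16.0000 32.0000]
After op 7 tick(4): ref=20.0000 raw=[22.0000 22.0000 20.8000 40.0000]
After op 8 tick(6): ref=26.0000 raw=[28.6000 28.6000 28.0000 52.0000]
Wrap final raw readings (mod 100): 28.6000 mod 100 = 28.6000; 28.6000 mod 100 = 28.6000; 28.0000 mod 100 = 28.0000; 52.0000 mod 100 = 52.0000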